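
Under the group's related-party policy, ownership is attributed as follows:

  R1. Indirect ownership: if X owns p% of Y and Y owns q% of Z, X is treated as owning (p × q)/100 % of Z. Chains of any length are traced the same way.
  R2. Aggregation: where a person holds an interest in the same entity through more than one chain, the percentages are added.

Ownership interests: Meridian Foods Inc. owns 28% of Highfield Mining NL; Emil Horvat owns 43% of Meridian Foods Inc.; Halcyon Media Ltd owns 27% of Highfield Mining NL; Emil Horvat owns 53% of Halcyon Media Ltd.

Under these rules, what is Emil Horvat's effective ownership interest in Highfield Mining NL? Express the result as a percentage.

26.35%

Chain via Meridian Foods Inc. (R1): 43% × 28% = 12.04% of Highfield Mining NL.
Chain via Halcyon Media Ltd (R1): 53% × 27% = 14.31% of Highfield Mining NL.
Aggregating (R2): 12.04% + 14.31% = 26.35%.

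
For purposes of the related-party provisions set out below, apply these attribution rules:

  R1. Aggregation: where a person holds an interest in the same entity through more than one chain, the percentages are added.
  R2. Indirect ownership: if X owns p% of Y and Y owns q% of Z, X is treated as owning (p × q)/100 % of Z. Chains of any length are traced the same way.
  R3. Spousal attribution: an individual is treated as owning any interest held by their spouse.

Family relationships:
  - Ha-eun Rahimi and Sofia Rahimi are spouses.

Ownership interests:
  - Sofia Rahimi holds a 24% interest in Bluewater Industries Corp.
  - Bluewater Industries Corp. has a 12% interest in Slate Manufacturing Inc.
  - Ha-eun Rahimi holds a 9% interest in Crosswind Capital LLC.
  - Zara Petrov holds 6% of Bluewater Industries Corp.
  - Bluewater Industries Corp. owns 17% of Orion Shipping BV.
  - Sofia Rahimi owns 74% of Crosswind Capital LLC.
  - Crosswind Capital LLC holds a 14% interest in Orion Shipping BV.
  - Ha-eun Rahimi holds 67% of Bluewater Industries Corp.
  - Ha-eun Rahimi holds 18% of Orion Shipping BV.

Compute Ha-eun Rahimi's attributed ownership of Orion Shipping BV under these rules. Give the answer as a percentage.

By spousal attribution (R3), Ha-eun Rahimi is treated as also owning Sofia Rahimi's interest in Bluewater Industries Corp, giving 67% + 24% = 91%.
By spousal attribution (R3), Ha-eun Rahimi is treated as also owning Sofia Rahimi's interest in Crosswind Capital LLC, giving 9% + 74% = 83%.
Chain via Bluewater Industries Corp. (R2): 91% × 17% = 15.47% of Orion Shipping BV.
Chain via Crosswind Capital LLC (R2): 83% × 14% = 11.62% of Orion Shipping BV.
Direct interest in Orion Shipping BV: 18%.
Aggregating (R1): 15.47% + 11.62% + 18% = 45.09%.

45.09%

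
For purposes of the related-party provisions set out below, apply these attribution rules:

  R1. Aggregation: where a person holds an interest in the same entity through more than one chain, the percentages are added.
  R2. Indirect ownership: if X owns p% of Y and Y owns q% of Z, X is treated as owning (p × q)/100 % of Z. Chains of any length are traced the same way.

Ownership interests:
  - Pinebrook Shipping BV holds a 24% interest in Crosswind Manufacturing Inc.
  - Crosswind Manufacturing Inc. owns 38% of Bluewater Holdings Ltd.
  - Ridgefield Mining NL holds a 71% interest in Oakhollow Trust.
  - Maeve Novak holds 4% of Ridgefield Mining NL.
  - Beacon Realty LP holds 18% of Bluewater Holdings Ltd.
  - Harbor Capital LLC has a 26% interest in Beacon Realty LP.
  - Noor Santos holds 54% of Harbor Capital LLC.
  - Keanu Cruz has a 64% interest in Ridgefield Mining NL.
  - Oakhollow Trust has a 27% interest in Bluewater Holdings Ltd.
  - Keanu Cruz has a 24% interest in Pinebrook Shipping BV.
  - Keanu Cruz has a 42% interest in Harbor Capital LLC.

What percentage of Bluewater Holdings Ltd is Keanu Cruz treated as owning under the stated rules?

Chain via Pinebrook Shipping BV → Crosswind Manufacturing Inc. (R2): 24% × 24% × 38% = 2.1888% of Bluewater Holdings Ltd.
Chain via Harbor Capital LLC → Beacon Realty LP (R2): 42% × 26% × 18% = 1.9656% of Bluewater Holdings Ltd.
Chain via Ridgefield Mining NL → Oakhollow Trust (R2): 64% × 71% × 27% = 12.2688% of Bluewater Holdings Ltd.
Aggregating (R1): 2.1888% + 1.9656% + 12.2688% = 16.4232%.

16.4232%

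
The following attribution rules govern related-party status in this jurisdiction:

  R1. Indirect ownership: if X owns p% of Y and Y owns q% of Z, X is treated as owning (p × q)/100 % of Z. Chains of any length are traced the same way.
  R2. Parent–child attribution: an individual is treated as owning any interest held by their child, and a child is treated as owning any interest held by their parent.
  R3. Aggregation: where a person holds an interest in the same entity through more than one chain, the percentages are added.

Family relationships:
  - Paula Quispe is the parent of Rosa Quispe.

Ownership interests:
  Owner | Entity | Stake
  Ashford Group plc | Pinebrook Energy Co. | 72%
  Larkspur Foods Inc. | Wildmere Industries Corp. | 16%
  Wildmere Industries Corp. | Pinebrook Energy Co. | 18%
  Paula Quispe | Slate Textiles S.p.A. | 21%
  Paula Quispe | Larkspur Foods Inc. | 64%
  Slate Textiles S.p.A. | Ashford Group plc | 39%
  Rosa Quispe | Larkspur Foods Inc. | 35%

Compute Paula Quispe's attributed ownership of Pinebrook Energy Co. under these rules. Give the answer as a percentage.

By parent–child attribution (R2), Paula Quispe is treated as also owning Rosa Quispe's interest in Larkspur Foods Inc, giving 64% + 35% = 99%.
Chain via Larkspur Foods Inc. → Wildmere Industries Corp. (R1): 99% × 16% × 18% = 2.8512% of Pinebrook Energy Co.
Chain via Slate Textiles S.p.A. → Ashford Group plc (R1): 21% × 39% × 72% = 5.8968% of Pinebrook Energy Co.
Aggregating (R3): 2.8512% + 5.8968% = 8.748%.

8.748%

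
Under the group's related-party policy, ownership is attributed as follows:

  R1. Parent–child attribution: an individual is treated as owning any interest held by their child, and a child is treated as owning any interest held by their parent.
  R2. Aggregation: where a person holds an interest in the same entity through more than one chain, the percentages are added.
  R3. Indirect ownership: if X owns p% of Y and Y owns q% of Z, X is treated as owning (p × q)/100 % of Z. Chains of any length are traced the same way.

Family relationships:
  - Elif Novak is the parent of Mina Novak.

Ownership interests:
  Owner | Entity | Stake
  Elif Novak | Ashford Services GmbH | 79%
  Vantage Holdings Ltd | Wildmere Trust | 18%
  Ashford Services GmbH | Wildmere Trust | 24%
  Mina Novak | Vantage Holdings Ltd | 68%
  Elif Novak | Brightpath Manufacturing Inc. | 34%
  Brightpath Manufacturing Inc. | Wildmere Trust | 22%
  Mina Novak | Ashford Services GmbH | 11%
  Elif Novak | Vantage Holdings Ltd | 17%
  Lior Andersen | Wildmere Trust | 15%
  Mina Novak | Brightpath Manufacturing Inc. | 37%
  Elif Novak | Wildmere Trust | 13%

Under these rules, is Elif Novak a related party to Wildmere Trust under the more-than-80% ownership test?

By parent–child attribution (R1), Elif Novak is treated as also owning Mina Novak's interest in Vantage Holdings Ltd, giving 17% + 68% = 85%.
By parent–child attribution (R1), Elif Novak is treated as also owning Mina Novak's interest in Ashford Services GmbH, giving 79% + 11% = 90%.
By parent–child attribution (R1), Elif Novak is treated as also owning Mina Novak's interest in Brightpath Manufacturing Inc, giving 34% + 37% = 71%.
Chain via Vantage Holdings Ltd (R3): 85% × 18% = 15.3% of Wildmere Trust.
Chain via Ashford Services GmbH (R3): 90% × 24% = 21.6% of Wildmere Trust.
Chain via Brightpath Manufacturing Inc. (R3): 71% × 22% = 15.62% of Wildmere Trust.
Direct interest in Wildmere Trust: 13%.
Aggregating (R2): 15.3% + 21.6% + 15.62% + 13% = 65.52%.
65.52% does not exceed the 80% threshold, so Elif is not a related party to Wildmere Trust.

No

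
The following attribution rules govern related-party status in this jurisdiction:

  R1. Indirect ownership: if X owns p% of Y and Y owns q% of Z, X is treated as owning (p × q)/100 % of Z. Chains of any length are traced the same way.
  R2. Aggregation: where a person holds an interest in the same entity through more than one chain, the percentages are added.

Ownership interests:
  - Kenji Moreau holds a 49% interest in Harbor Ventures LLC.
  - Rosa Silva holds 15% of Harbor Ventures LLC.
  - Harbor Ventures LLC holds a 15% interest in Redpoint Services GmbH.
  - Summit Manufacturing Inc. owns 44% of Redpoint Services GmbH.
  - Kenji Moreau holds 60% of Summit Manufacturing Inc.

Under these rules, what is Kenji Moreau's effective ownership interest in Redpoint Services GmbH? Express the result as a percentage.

33.75%

Chain via Summit Manufacturing Inc. (R1): 60% × 44% = 26.4% of Redpoint Services GmbH.
Chain via Harbor Ventures LLC (R1): 49% × 15% = 7.35% of Redpoint Services GmbH.
Aggregating (R2): 26.4% + 7.35% = 33.75%.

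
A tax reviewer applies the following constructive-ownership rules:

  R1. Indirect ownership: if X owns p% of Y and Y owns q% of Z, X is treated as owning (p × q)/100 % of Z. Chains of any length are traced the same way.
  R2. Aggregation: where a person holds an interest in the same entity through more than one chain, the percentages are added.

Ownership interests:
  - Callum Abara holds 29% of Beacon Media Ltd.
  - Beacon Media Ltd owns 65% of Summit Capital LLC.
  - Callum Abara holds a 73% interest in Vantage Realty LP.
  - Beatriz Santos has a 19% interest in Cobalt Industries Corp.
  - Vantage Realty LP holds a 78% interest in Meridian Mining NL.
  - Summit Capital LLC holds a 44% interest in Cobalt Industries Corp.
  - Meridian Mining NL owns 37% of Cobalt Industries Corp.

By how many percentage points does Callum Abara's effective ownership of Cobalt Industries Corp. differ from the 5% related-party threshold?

24.3618

Chain via Vantage Realty LP → Meridian Mining NL (R1): 73% × 78% × 37% = 21.0678% of Cobalt Industries Corp.
Chain via Beacon Media Ltd → Summit Capital LLC (R1): 29% × 65% × 44% = 8.294% of Cobalt Industries Corp.
Aggregating (R2): 21.0678% + 8.294% = 29.3618%.
29.3618% exceeds the 5% threshold by 24.3618 percentage points.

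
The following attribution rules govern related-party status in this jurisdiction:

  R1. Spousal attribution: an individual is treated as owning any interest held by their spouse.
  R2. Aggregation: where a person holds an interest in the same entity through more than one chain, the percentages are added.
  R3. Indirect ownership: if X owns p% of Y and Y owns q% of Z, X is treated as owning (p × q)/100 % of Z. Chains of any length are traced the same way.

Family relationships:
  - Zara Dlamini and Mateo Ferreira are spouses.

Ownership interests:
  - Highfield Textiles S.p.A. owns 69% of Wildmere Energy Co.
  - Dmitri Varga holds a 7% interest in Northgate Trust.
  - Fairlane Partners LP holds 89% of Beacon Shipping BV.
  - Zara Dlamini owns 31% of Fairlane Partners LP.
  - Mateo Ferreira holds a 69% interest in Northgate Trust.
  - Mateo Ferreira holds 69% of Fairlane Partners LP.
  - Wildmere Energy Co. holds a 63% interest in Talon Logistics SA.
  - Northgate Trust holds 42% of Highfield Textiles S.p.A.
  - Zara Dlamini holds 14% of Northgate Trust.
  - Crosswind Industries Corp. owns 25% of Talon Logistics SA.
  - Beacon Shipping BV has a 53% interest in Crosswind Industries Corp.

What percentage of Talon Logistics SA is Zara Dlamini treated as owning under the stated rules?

26.946142%

By spousal attribution (R1), Zara Dlamini is treated as also owning Mateo Ferreira's interest in Fairlane Partners LP, giving 31% + 69% = 100%.
By spousal attribution (R1), Zara Dlamini is treated as also owning Mateo Ferreira's interest in Northgate Trust, giving 14% + 69% = 83%.
Chain via Fairlane Partners LP → Beacon Shipping BV → Crosswind Industries Corp. (R3): 100% × 89% × 53% × 25% = 11.7925% of Talon Logistics SA.
Chain via Northgate Trust → Highfield Textiles S.p.A. → Wildmere Energy Co. (R3): 83% × 42% × 69% × 63% = 15.153642% of Talon Logistics SA.
Aggregating (R2): 11.7925% + 15.153642% = 26.946142%.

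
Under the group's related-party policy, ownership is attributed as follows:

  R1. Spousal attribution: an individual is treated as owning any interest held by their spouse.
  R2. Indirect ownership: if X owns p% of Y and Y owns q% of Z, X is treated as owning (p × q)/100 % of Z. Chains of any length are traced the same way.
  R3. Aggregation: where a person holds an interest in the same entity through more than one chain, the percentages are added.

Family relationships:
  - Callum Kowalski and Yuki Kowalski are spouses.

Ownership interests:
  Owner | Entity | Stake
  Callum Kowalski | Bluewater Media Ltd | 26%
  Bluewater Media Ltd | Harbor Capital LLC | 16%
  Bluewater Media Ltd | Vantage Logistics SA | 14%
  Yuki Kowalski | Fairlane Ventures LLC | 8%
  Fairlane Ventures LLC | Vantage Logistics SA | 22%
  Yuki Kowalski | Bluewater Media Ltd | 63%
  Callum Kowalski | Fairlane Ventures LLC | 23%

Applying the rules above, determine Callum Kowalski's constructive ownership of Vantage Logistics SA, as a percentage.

19.28%

By spousal attribution (R1), Callum Kowalski is treated as also owning Yuki Kowalski's interest in Bluewater Media Ltd, giving 26% + 63% = 89%.
By spousal attribution (R1), Callum Kowalski is treated as also owning Yuki Kowalski's interest in Fairlane Ventures LLC, giving 23% + 8% = 31%.
Chain via Bluewater Media Ltd (R2): 89% × 14% = 12.46% of Vantage Logistics SA.
Chain via Fairlane Ventures LLC (R2): 31% × 22% = 6.82% of Vantage Logistics SA.
Aggregating (R3): 12.46% + 6.82% = 19.28%.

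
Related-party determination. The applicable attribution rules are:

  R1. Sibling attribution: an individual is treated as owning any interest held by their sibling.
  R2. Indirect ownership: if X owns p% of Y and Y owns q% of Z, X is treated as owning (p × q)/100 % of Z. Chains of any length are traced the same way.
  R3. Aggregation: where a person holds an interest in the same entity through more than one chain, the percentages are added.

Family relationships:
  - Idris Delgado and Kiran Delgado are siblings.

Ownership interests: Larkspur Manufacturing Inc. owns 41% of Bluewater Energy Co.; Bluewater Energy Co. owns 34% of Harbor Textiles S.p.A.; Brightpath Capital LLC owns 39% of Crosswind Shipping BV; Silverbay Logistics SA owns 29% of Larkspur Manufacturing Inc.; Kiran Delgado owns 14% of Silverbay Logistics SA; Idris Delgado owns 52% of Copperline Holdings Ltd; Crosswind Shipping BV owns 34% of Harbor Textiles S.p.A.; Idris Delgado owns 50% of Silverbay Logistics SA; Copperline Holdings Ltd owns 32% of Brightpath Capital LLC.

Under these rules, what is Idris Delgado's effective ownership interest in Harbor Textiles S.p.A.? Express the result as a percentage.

4.793728%

By sibling attribution (R1), Idris Delgado is treated as also owning Kiran Delgado's interest in Silverbay Logistics SA, giving 50% + 14% = 64%.
Chain via Copperline Holdings Ltd → Brightpath Capital LLC → Crosswind Shipping BV (R2): 52% × 32% × 39% × 34% = 2.206464% of Harbor Textiles S.p.A.
Chain via Silverbay Logistics SA → Larkspur Manufacturing Inc. → Bluewater Energy Co. (R2): 64% × 29% × 41% × 34% = 2.587264% of Harbor Textiles S.p.A.
Aggregating (R3): 2.206464% + 2.587264% = 4.793728%.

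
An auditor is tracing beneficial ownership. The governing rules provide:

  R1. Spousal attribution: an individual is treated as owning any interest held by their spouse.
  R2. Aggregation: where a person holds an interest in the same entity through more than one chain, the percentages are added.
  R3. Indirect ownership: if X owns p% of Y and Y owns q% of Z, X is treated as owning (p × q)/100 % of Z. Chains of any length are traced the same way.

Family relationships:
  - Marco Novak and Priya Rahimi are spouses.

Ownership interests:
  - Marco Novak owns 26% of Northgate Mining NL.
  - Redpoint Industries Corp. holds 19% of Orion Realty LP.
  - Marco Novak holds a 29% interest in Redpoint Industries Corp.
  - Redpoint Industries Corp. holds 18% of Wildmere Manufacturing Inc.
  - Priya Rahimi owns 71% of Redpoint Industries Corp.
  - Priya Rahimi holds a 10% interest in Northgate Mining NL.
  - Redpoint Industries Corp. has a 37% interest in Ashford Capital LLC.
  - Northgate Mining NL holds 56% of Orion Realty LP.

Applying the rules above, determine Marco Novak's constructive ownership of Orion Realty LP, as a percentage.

39.16%

By spousal attribution (R1), Marco Novak is treated as also owning Priya Rahimi's interest in Northgate Mining NL, giving 26% + 10% = 36%.
By spousal attribution (R1), Marco Novak is treated as also owning Priya Rahimi's interest in Redpoint Industries Corp, giving 29% + 71% = 100%.
Chain via Northgate Mining NL (R3): 36% × 56% = 20.16% of Orion Realty LP.
Chain via Redpoint Industries Corp. (R3): 100% × 19% = 19% of Orion Realty LP.
Aggregating (R2): 20.16% + 19% = 39.16%.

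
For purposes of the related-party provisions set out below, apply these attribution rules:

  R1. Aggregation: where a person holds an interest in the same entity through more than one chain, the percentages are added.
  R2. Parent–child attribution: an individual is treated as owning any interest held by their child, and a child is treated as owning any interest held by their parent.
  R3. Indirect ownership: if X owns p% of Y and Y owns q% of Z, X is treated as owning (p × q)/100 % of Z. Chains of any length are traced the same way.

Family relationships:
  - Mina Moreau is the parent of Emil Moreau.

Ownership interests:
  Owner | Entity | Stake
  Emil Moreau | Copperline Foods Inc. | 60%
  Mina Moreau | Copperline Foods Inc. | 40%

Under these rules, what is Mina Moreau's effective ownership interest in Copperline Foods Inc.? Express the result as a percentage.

100%

By parent–child attribution (R2), Mina Moreau is treated as also owning Emil Moreau's interest in Copperline Foods Inc, giving 40% + 60% = 100%.
Direct interest in Copperline Foods Inc: 100%.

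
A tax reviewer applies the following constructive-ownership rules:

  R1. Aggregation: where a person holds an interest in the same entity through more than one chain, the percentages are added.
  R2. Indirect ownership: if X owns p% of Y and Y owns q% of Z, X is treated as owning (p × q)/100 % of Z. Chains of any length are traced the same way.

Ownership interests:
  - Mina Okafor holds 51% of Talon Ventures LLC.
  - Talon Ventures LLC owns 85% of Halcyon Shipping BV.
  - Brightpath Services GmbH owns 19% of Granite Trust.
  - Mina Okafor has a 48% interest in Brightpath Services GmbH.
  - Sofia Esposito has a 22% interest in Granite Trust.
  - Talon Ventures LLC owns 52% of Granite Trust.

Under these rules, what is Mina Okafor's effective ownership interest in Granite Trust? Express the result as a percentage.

35.64%

Chain via Brightpath Services GmbH (R2): 48% × 19% = 9.12% of Granite Trust.
Chain via Talon Ventures LLC (R2): 51% × 52% = 26.52% of Granite Trust.
Aggregating (R1): 9.12% + 26.52% = 35.64%.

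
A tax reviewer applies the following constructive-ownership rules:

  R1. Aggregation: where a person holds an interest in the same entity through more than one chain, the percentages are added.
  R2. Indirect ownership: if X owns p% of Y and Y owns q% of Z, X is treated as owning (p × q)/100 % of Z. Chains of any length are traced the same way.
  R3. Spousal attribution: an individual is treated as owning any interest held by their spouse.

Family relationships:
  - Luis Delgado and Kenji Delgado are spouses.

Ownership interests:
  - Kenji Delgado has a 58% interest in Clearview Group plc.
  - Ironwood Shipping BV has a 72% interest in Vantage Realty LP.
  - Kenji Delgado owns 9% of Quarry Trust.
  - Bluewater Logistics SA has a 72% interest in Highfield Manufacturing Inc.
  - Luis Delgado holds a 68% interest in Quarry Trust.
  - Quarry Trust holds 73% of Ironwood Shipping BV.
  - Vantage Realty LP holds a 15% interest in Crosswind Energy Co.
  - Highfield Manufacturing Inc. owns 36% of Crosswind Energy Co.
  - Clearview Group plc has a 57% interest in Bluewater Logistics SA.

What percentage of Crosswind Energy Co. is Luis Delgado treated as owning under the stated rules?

14.639832%

By spousal attribution (R3), Luis Delgado is treated as also owning Kenji Delgado's interest in Quarry Trust, giving 68% + 9% = 77%.
By spousal attribution (R3), Luis Delgado is treated as owning Kenji Delgado's 58% interest in Clearview Group plc.
Chain via Quarry Trust → Ironwood Shipping BV → Vantage Realty LP (R2): 77% × 73% × 72% × 15% = 6.07068% of Crosswind Energy Co.
Chain via Clearview Group plc → Bluewater Logistics SA → Highfield Manufacturing Inc. (R2): 58% × 57% × 72% × 36% = 8.569152% of Crosswind Energy Co.
Aggregating (R1): 6.07068% + 8.569152% = 14.639832%.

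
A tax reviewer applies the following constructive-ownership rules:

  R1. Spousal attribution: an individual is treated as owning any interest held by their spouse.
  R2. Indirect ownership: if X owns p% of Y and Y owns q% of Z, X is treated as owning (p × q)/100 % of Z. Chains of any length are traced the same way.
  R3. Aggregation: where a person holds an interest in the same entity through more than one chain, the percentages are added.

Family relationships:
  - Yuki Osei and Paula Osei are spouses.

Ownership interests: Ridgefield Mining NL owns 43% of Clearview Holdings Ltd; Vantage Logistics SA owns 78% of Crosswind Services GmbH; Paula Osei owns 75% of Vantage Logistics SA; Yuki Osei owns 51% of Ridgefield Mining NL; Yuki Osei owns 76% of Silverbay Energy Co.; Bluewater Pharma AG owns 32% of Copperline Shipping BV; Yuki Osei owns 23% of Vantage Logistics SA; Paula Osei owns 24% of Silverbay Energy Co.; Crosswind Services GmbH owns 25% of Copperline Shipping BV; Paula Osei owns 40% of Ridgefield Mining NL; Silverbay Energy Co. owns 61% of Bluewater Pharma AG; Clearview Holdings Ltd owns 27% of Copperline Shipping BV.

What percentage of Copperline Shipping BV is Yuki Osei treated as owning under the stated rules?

49.1951%

By spousal attribution (R1), Yuki Osei is treated as also owning Paula Osei's interest in Ridgefield Mining NL, giving 51% + 40% = 91%.
By spousal attribution (R1), Yuki Osei is treated as also owning Paula Osei's interest in Silverbay Energy Co, giving 76% + 24% = 100%.
By spousal attribution (R1), Yuki Osei is treated as also owning Paula Osei's interest in Vantage Logistics SA, giving 23% + 75% = 98%.
Chain via Ridgefield Mining NL → Clearview Holdings Ltd (R2): 91% × 43% × 27% = 10.5651% of Copperline Shipping BV.
Chain via Silverbay Energy Co. → Bluewater Pharma AG (R2): 100% × 61% × 32% = 19.52% of Copperline Shipping BV.
Chain via Vantage Logistics SA → Crosswind Services GmbH (R2): 98% × 78% × 25% = 19.11% of Copperline Shipping BV.
Aggregating (R3): 10.5651% + 19.52% + 19.11% = 49.1951%.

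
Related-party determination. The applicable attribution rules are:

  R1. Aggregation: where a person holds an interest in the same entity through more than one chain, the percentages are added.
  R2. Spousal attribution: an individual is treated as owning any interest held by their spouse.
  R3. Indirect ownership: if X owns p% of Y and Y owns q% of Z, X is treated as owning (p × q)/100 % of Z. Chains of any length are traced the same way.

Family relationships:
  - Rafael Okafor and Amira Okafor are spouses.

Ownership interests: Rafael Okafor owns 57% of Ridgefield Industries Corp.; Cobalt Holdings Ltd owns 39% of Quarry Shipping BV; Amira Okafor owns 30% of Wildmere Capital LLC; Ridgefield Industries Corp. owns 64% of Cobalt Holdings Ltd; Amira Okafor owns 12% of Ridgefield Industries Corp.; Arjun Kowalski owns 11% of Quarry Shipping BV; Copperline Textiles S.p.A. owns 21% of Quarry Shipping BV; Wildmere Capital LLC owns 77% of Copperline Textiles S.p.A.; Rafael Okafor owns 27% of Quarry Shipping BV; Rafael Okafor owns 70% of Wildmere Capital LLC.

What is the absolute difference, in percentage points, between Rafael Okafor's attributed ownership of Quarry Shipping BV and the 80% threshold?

By spousal attribution (R2), Rafael Okafor is treated as also owning Amira Okafor's interest in Ridgefield Industries Corp, giving 57% + 12% = 69%.
By spousal attribution (R2), Rafael Okafor is treated as also owning Amira Okafor's interest in Wildmere Capital LLC, giving 70% + 30% = 100%.
Chain via Ridgefield Industries Corp. → Cobalt Holdings Ltd (R3): 69% × 64% × 39% = 17.2224% of Quarry Shipping BV.
Chain via Wildmere Capital LLC → Copperline Textiles S.p.A. (R3): 100% × 77% × 21% = 16.17% of Quarry Shipping BV.
Direct interest in Quarry Shipping BV: 27%.
Aggregating (R1): 17.2224% + 16.17% + 27% = 60.3924%.
60.3924% falls short of the 80% threshold by 19.6076 percentage points.

19.6076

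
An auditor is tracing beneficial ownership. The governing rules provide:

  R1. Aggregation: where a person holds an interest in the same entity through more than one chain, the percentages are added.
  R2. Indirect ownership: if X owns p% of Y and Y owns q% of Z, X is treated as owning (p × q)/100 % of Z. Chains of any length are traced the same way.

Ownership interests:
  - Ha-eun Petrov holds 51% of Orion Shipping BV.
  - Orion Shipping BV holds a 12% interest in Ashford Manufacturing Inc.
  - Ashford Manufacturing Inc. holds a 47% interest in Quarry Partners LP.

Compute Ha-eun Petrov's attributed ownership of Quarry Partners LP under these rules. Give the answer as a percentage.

2.8764%

Chain via Orion Shipping BV → Ashford Manufacturing Inc. (R2): 51% × 12% × 47% = 2.8764% of Quarry Partners LP.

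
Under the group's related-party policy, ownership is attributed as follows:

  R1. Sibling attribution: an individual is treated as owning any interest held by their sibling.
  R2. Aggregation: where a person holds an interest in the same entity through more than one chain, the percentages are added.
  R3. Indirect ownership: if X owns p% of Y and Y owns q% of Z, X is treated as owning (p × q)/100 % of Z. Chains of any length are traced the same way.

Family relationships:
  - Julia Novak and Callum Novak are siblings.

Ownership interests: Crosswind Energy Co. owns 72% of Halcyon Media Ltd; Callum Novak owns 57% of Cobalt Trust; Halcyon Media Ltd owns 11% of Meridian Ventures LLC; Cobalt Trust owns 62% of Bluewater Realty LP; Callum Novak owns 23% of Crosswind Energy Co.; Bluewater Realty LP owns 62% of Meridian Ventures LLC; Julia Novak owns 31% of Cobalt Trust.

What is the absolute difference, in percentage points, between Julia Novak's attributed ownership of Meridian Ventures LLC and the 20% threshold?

By sibling attribution (R1), Julia Novak is treated as also owning Callum Novak's interest in Cobalt Trust, giving 31% + 57% = 88%.
By sibling attribution (R1), Julia Novak is treated as owning Callum Novak's 23% interest in Crosswind Energy Co.
Chain via Cobalt Trust → Bluewater Realty LP (R3): 88% × 62% × 62% = 33.8272% of Meridian Ventures LLC.
Chain via Crosswind Energy Co. → Halcyon Media Ltd (R3): 23% × 72% × 11% = 1.8216% of Meridian Ventures LLC.
Aggregating (R2): 33.8272% + 1.8216% = 35.6488%.
35.6488% exceeds the 20% threshold by 15.6488 percentage points.

15.6488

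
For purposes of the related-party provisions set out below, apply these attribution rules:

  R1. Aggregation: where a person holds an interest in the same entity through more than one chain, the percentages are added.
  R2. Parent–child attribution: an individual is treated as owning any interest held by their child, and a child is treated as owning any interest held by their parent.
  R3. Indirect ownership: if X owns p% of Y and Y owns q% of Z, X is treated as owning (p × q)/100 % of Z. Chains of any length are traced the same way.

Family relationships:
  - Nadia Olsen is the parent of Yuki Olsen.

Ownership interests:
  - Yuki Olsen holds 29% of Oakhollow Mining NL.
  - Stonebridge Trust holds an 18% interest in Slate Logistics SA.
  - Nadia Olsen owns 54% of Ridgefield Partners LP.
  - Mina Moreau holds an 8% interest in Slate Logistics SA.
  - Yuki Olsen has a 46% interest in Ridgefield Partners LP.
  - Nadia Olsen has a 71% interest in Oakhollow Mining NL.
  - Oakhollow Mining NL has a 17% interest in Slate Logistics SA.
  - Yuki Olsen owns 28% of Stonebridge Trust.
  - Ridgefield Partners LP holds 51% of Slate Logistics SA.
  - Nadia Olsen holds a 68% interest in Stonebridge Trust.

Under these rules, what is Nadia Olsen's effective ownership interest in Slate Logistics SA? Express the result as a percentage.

85.28%

By parent–child attribution (R2), Nadia Olsen is treated as also owning Yuki Olsen's interest in Ridgefield Partners LP, giving 54% + 46% = 100%.
By parent–child attribution (R2), Nadia Olsen is treated as also owning Yuki Olsen's interest in Stonebridge Trust, giving 68% + 28% = 96%.
By parent–child attribution (R2), Nadia Olsen is treated as also owning Yuki Olsen's interest in Oakhollow Mining NL, giving 71% + 29% = 100%.
Chain via Ridgefield Partners LP (R3): 100% × 51% = 51% of Slate Logistics SA.
Chain via Stonebridge Trust (R3): 96% × 18% = 17.28% of Slate Logistics SA.
Chain via Oakhollow Mining NL (R3): 100% × 17% = 17% of Slate Logistics SA.
Aggregating (R1): 51% + 17.28% + 17% = 85.28%.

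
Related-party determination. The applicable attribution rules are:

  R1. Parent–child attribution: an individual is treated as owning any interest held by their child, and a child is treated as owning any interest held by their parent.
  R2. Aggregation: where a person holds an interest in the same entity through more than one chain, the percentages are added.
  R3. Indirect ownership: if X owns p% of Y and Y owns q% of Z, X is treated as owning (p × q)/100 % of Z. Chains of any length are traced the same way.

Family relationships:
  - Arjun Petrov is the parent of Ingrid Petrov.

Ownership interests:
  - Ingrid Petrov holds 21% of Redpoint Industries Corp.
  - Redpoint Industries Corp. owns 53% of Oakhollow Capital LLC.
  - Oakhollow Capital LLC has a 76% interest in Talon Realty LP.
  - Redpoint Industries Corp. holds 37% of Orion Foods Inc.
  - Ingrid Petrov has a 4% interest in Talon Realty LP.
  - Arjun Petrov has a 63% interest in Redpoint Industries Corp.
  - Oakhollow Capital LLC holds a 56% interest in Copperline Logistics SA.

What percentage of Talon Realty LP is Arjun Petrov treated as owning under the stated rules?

By parent–child attribution (R1), Arjun Petrov is treated as also owning Ingrid Petrov's interest in Redpoint Industries Corp, giving 63% + 21% = 84%.
By parent–child attribution (R1), Arjun Petrov is treated as owning Ingrid Petrov's 4% interest in Talon Realty LP.
Chain via Redpoint Industries Corp. → Oakhollow Capital LLC (R3): 84% × 53% × 76% = 33.8352% of Talon Realty LP.
Direct interest in Talon Realty LP: 4%.
Aggregating (R2): 33.8352% + 4% = 37.8352%.

37.8352%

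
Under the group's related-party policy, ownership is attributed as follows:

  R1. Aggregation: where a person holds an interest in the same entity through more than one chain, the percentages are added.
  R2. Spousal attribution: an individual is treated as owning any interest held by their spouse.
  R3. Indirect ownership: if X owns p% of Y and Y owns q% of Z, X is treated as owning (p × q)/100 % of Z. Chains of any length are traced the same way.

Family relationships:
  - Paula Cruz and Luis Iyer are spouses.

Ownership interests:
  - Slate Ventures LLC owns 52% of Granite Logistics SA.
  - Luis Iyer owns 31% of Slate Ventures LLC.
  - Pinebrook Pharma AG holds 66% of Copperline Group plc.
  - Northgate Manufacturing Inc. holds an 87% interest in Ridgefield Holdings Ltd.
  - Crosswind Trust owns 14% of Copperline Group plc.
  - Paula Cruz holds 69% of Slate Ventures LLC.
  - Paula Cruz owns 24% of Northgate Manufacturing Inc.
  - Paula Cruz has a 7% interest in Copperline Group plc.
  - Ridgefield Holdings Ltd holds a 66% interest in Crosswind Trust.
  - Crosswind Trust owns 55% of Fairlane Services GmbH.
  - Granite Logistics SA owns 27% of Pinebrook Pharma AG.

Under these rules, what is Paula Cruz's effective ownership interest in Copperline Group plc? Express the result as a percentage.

By spousal attribution (R2), Paula Cruz is treated as also owning Luis Iyer's interest in Slate Ventures LLC, giving 69% + 31% = 100%.
Chain via Northgate Manufacturing Inc. → Ridgefield Holdings Ltd → Crosswind Trust (R3): 24% × 87% × 66% × 14% = 1.929312% of Copperline Group plc.
Chain via Slate Ventures LLC → Granite Logistics SA → Pinebrook Pharma AG (R3): 100% × 52% × 27% × 66% = 9.2664% of Copperline Group plc.
Direct interest in Copperline Group plc: 7%.
Aggregating (R1): 1.929312% + 9.2664% + 7% = 18.195712%.

18.195712%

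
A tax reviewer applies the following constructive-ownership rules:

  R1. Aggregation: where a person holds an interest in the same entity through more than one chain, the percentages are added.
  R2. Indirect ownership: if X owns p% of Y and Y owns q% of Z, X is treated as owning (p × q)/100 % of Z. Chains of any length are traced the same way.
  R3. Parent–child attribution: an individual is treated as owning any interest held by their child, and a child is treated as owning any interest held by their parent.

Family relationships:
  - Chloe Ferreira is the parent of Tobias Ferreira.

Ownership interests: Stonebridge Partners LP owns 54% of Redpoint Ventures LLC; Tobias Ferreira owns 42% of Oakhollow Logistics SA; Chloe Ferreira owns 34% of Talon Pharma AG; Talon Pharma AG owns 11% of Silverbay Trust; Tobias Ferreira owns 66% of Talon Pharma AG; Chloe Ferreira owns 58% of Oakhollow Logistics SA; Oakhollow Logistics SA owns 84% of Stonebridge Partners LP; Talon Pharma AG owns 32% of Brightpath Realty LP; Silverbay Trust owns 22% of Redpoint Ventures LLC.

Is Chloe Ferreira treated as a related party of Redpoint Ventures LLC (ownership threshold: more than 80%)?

By parent–child attribution (R3), Chloe Ferreira is treated as also owning Tobias Ferreira's interest in Talon Pharma AG, giving 34% + 66% = 100%.
By parent–child attribution (R3), Chloe Ferreira is treated as also owning Tobias Ferreira's interest in Oakhollow Logistics SA, giving 58% + 42% = 100%.
Chain via Talon Pharma AG → Silverbay Trust (R2): 100% × 11% × 22% = 2.42% of Redpoint Ventures LLC.
Chain via Oakhollow Logistics SA → Stonebridge Partners LP (R2): 100% × 84% × 54% = 45.36% of Redpoint Ventures LLC.
Aggregating (R1): 2.42% + 45.36% = 47.78%.
47.78% does not exceed the 80% threshold, so Chloe is not a related party to Redpoint Ventures LLC.

No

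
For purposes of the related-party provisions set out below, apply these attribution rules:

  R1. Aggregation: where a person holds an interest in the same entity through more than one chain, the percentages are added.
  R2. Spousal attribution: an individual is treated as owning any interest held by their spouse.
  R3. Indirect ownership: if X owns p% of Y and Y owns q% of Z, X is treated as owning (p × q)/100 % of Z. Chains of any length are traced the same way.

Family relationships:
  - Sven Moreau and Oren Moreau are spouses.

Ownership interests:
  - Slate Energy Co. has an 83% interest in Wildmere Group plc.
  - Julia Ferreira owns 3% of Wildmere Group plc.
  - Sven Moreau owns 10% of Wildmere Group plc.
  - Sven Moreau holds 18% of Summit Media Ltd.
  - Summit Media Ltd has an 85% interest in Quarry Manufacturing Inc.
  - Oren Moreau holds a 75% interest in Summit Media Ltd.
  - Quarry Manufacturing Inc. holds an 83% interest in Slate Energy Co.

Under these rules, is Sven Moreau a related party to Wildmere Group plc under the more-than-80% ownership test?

By spousal attribution (R2), Sven Moreau is treated as also owning Oren Moreau's interest in Summit Media Ltd, giving 18% + 75% = 93%.
Chain via Summit Media Ltd → Quarry Manufacturing Inc. → Slate Energy Co. (R3): 93% × 85% × 83% × 83% = 54.457545% of Wildmere Group plc.
Direct interest in Wildmere Group plc: 10%.
Aggregating (R1): 54.457545% + 10% = 64.457545%.
64.457545% does not exceed the 80% threshold, so Sven is not a related party to Wildmere Group plc.

No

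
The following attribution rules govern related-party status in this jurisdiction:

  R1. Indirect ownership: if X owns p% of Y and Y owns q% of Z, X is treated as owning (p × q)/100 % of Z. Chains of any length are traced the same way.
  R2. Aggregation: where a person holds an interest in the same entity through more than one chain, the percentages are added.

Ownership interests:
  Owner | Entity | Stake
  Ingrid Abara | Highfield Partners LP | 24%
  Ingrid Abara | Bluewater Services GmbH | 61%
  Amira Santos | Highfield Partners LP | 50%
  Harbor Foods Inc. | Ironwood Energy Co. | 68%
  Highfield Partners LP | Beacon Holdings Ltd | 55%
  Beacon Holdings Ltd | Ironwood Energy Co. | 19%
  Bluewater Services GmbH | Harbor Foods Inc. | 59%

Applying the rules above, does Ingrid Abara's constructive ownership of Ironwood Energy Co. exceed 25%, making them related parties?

Yes

Chain via Bluewater Services GmbH → Harbor Foods Inc. (R1): 61% × 59% × 68% = 24.4732% of Ironwood Energy Co.
Chain via Highfield Partners LP → Beacon Holdings Ltd (R1): 24% × 55% × 19% = 2.508% of Ironwood Energy Co.
Aggregating (R2): 24.4732% + 2.508% = 26.9812%.
26.9812% exceeds the 25% threshold, so Ingrid is a related party to Ironwood Energy Co.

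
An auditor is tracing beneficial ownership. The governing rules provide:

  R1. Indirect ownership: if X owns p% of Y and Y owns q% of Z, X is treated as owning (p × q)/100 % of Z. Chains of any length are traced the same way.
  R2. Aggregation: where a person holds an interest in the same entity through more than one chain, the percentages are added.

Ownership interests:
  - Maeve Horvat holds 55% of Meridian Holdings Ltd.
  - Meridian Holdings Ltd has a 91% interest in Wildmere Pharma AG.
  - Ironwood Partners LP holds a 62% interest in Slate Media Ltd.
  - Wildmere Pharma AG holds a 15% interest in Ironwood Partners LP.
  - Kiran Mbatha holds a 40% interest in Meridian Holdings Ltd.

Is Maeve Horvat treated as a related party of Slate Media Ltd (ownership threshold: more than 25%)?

No

Chain via Meridian Holdings Ltd → Wildmere Pharma AG → Ironwood Partners LP (R1): 55% × 91% × 15% × 62% = 4.65465% of Slate Media Ltd.
4.65465% does not exceed the 25% threshold, so Maeve is not a related party to Slate Media Ltd.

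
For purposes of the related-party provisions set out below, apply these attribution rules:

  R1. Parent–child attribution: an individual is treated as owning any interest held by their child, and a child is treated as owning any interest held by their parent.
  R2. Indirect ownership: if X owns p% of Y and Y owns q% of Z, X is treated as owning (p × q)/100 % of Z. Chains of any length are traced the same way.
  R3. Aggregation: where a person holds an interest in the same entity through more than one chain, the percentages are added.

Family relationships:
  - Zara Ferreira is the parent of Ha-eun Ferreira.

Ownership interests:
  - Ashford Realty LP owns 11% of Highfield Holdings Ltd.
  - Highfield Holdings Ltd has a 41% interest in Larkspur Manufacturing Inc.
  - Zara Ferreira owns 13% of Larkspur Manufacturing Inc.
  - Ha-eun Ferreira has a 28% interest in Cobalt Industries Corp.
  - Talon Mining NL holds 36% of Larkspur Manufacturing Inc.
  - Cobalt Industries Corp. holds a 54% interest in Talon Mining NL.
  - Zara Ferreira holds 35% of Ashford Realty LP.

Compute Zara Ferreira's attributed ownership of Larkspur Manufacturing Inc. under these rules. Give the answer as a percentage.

20.0217%

By parent–child attribution (R1), Zara Ferreira is treated as owning Ha-eun Ferreira's 28% interest in Cobalt Industries Corp.
Chain via Ashford Realty LP → Highfield Holdings Ltd (R2): 35% × 11% × 41% = 1.5785% of Larkspur Manufacturing Inc.
Direct interest in Larkspur Manufacturing Inc: 13%.
Chain via Cobalt Industries Corp. → Talon Mining NL (R2): 28% × 54% × 36% = 5.4432% of Larkspur Manufacturing Inc.
Aggregating (R3): 1.5785% + 13% + 5.4432% = 20.0217%.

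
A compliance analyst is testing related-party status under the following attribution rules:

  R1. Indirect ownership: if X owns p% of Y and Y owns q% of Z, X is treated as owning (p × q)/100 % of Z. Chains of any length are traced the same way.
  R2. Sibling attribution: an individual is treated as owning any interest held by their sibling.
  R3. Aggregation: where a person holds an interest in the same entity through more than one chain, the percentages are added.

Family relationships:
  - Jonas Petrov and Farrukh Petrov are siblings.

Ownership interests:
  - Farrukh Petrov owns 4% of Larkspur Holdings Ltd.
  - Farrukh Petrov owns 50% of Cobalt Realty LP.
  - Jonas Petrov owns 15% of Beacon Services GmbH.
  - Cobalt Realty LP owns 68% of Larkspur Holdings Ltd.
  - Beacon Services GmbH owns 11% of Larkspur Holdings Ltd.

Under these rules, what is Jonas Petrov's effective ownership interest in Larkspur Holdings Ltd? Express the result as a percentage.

By sibling attribution (R2), Jonas Petrov is treated as owning Farrukh Petrov's 50% interest in Cobalt Realty LP.
By sibling attribution (R2), Jonas Petrov is treated as owning Farrukh Petrov's 4% interest in Larkspur Holdings Ltd.
Chain via Beacon Services GmbH (R1): 15% × 11% = 1.65% of Larkspur Holdings Ltd.
Chain via Cobalt Realty LP (R1): 50% × 68% = 34% of Larkspur Holdings Ltd.
Direct interest in Larkspur Holdings Ltd: 4%.
Aggregating (R3): 1.65% + 34% + 4% = 39.65%.

39.65%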